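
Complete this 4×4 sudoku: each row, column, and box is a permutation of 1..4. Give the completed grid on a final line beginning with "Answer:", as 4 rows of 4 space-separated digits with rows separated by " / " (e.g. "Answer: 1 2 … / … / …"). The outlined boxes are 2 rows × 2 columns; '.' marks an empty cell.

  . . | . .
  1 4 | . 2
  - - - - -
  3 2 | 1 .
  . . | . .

Step 1. [r3c4∈{4}] r3c4's peers cover all but 4 ⇒ r3c4=4.
Step 2. [r2c3∈{3}] r2c3 is down to just 3 ⇒ r2c3=3.
Step 3. [r1c3∈{4}] r1c3 has the single candidate 4 ⇒ r1c3=4.
Step 4. [r1c1∈{2}] only 2 remains possible at r1c1 ⇒ r1c1=2.
Step 5. [r4c4∈{3}] r4c4 is down to just 3 ⇒ r4c4=3.
Step 6. [r1c4∈{1}] r1c4 is down to just 1 ⇒ r1c4=1.
Step 7. [r4c3∈{2}] r4c3 has the single candidate 2 ⇒ r4c3=2.
Step 8. [r1c2∈{3}] nothing but 3 survives at r1c2, so r1c2=3.
Step 9. [r4c2∈{1}] nothing but 1 survives at r4c2, so r4c2=1.
Step 10. [r4c1∈{4}] r4c1's peers cover all but 4. So r4c1=4.

Answer: 2 3 4 1 / 1 4 3 2 / 3 2 1 4 / 4 1 2 3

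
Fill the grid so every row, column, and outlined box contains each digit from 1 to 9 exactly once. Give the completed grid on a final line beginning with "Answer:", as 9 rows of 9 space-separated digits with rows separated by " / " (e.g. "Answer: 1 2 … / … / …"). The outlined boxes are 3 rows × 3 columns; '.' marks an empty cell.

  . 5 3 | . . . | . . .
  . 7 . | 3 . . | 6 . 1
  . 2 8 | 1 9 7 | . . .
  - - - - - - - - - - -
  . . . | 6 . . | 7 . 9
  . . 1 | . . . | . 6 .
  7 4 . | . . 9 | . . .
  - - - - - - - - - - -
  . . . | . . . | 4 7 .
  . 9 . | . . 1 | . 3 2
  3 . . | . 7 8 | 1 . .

Step 1. [r9c2∈{6}] r9c2 is down to just 6. So r9c2=6.
Step 2. [r9c9∈{5}] only 5 remains possible at r9c9, so r9c9=5.
Step 3. [r1c7∈{2,8,9}] in col 7, 9 fits only at r1c7, so r1c7=9.
Step 4. [r8c5∈{4,5,6}] in row 8, 6 fits only at r8c5, so r8c5=6.
Step 5. [r5c4∈{2,4,5,7,8}] row 5 places 7 nowhere but r5c4. So r5c4=7.
Step 6. [r8c7∈{8}] r8c7 has the single candidate 8, so r8c7=8.
Step 7. [r5c1∈{2,5,8,9}] 9 has one home in row 5: r5c1, so r5c1=9.
Step 8. [r2c1∈{4}] r2c1 is down to just 4, so r2c1=4.
Step 9. [r8c1∈{5}] only 5 remains possible at r8c1, so r8c1=5.
Step 10. [r7c3∈{2}] only 2 remains possible at r7c3 ⇒ r7c3=2.
Step 11. [r9c4∈{2,4,9}] in row 9, 2 fits only at r9c4 ⇒ r9c4=2.
Step 12. [r4c3∈{5}] r4c3 has the single candidate 5. So r4c3=5.
Step 13. [r4c1∈{2,8}] r4c1 is the only open cell in col 1 admitting 2. So r4c1=2.
Step 14. [r1c6∈{2,4,6}] r1c6 is the only open cell in col 6 admitting 6. So r1c6=6.
Step 15. [r7c1∈{1,8}] col 1 places 8 nowhere but r7c1, so r7c1=8.
Step 16. [r8c4∈{4}] nothing but 4 survives at r8c4, so r8c4=4.
Step 17. [r1c5∈{2,4,8}] box 2 places 4 nowhere but r1c5, so r1c5=4.
Step 18. [r1c4∈{8}] only 8 remains possible at r1c4 ⇒ r1c4=8.
Step 19. [r6c4∈{5}] nothing but 5 survives at r6c4. So r6c4=5.
Step 20. [r2c8∈{2,5,8}] 8 has one home in row 2: r2c8 ⇒ r2c8=8.
Step 21. [r5c7∈{2,3,5}] in row 5, 5 fits only at r5c7 ⇒ r5c7=5.
Step 22. [r6c7∈{2,3}] r6c7 is the only open cell in col 7 admitting 2. So r6c7=2.
Step 23. [r6c8∈{1}] nothing but 1 survives at r6c8 ⇒ r6c8=1.
Step 24. [r4c8∈{4}] r4c8's peers cover all but 4. So r4c8=4.
Step 25. [r4c6∈{3}] r4c6's peers cover all but 3, so r4c6=3.
Step 26. [r6c9∈{3,8}] 3 has one home in row 6: r6c9 ⇒ r6c9=3.
Step 27. [r7c6∈{5}] r7c6's peers cover all but 5, so r7c6=5.
Step 28. [r5c9∈{8}] r5c9's peers cover all but 8 ⇒ r5c9=8.
Step 29. [r5c5∈{2}] r5c5's peers cover all but 2, so r5c5=2.
Step 30. [r4c2∈{8}] r4c2 has the single candidate 8, so r4c2=8.
Step 31. [r7c5∈{3}] only 3 remains possible at r7c5 ⇒ r7c5=3.
Step 32. [r6c3∈{6}] nothing but 6 survives at r6c3, so r6c3=6.
Step 33. [r8c3∈{7}] nothing but 7 survives at r8c3, so r8c3=7.
Step 34. [r5c2∈{3}] only 3 remains possible at r5c2. So r5c2=3.
Step 35. [r3c7∈{3}] nothing but 3 survives at r3c7, so r3c7=3.
Step 36. [r1c1∈{1}] nothing but 1 survives at r1c1, so r1c1=1.
Step 37. [r9c3∈{4}] nothing but 4 survives at r9c3, so r9c3=4.
Step 38. [r3c1∈{6}] r3c1 is down to just 6. So r3c1=6.
Step 39. [r3c9∈{4}] nothing but 4 survives at r3c9 ⇒ r3c9=4.
Step 40. [r7c2∈{1}] r7c2 is down to just 1 ⇒ r7c2=1.
Step 41. [r1c8∈{2}] r1c8 has the single candidate 2, so r1c8=2.
Step 42. [r3c8∈{5}] r3c8's peers cover all but 5, so r3c8=5.
Step 43. [r1c9∈{7}] r1c9 is down to just 7 ⇒ r1c9=7.
Step 44. [r5c6∈{4}] only 4 remains possible at r5c6, so r5c6=4.
Step 45. [r6c5∈{8}] r6c5 is down to just 8, so r6c5=8.
Step 46. [r2c5∈{5}] r2c5 has the single candidate 5, so r2c5=5.
Step 47. [r7c4∈{9}] only 9 remains possible at r7c4. So r7c4=9.
Step 48. [r2c6∈{2}] r2c6 has the single candidate 2, so r2c6=2.
Step 49. [r9c8∈{9}] r9c8's peers cover all but 9. So r9c8=9.
Step 50. [r4c5∈{1}] nothing but 1 survives at r4c5, so r4c5=1.
Step 51. [r7c9∈{6}] nothing but 6 survives at r7c9, so r7c9=6.
Step 52. [r2c3∈{9}] r2c3 is down to just 9, so r2c3=9.

Answer: 1 5 3 8 4 6 9 2 7 / 4 7 9 3 5 2 6 8 1 / 6 2 8 1 9 7 3 5 4 / 2 8 5 6 1 3 7 4 9 / 9 3 1 7 2 4 5 6 8 / 7 4 6 5 8 9 2 1 3 / 8 1 2 9 3 5 4 7 6 / 5 9 7 4 6 1 8 3 2 / 3 6 4 2 7 8 1 9 5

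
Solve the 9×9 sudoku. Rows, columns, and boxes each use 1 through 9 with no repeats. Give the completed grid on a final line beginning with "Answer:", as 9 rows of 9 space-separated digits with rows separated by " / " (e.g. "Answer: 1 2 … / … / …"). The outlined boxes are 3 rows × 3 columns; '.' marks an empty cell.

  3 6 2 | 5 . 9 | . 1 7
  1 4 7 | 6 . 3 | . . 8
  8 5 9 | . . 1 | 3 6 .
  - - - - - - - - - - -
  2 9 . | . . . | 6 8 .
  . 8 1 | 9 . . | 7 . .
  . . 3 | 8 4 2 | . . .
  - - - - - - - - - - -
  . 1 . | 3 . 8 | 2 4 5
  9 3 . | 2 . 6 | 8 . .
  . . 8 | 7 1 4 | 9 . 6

Step 1. [r5c6∈{5}] r5c6 has the single candidate 5 ⇒ r5c6=5.
Step 2. [r6c1∈{5,6,7}] across row 6, 6 lands solely at r6c1, so r6c1=6.
Step 3. [r6c7∈{1,5}] in col 7, 1 fits only at r6c7, so r6c7=1.
Step 4. [r2c8∈{2,5,9}] across row 2, 9 lands solely at r2c8 ⇒ r2c8=9.
Step 5. [r3c9∈{2,4}] r3c9 is the only open cell in box 3 admitting 2, so r3c9=2.
Step 6. [r8c3∈{4,5}] across row 8, 4 lands solely at r8c3 ⇒ r8c3=4.
Step 7. [r4c9∈{3,4}] across row 4, 4 lands solely at r4c9, so r4c9=4.
Step 8. [r4c5∈{3,7}] r4c5 is the only open cell in row 4 admitting 3. So r4c5=3.
Step 9. [r9c8∈{3}] r9c8 has the single candidate 3. So r9c8=3.
Step 10. [r4c6∈{7}] nothing but 7 survives at r4c6 ⇒ r4c6=7.
Step 11. [r5c9∈{3}] nothing but 3 survives at r5c9, so r5c9=3.
Step 12. [r6c8∈{5}] nothing but 5 survives at r6c8 ⇒ r6c8=5.
Step 13. [r7c3∈{6}] r7c3 has the single candidate 6. So r7c3=6.
Step 14. [r2c7∈{5}] r2c7 is down to just 5, so r2c7=5.
Step 15. [r3c4∈{4}] r3c4 is down to just 4, so r3c4=4.
Step 16. [r1c7∈{4}] r1c7 is down to just 4, so r1c7=4.
Step 17. [r9c2∈{2}] nothing but 2 survives at r9c2 ⇒ r9c2=2.
Step 18. [r2c5∈{2}] nothing but 2 survives at r2c5, so r2c5=2.
Step 19. [r5c8∈{2}] nothing but 2 survives at r5c8 ⇒ r5c8=2.
Step 20. [r8c5∈{5}] r8c5 has the single candidate 5 ⇒ r8c5=5.
Step 21. [r5c5∈{6}] r5c5's peers cover all but 6 ⇒ r5c5=6.
Step 22. [r7c5∈{9}] r7c5 is down to just 9, so r7c5=9.
Step 23. [r6c2∈{7}] r6c2's peers cover all but 7 ⇒ r6c2=7.
Step 24. [r7c1∈{7}] only 7 remains possible at r7c1 ⇒ r7c1=7.
Step 25. [r3c5∈{7}] r3c5 has the single candidate 7 ⇒ r3c5=7.
Step 26. [r9c1∈{5}] r9c1 is down to just 5. So r9c1=5.
Step 27. [r8c9∈{1}] r8c9 is down to just 1, so r8c9=1.
Step 28. [r4c4∈{1}] r4c4 has the single candidate 1. So r4c4=1.
Step 29. [r1c5∈{8}] r1c5 has the single candidate 8 ⇒ r1c5=8.
Step 30. [r4c3∈{5}] r4c3 has the single candidate 5 ⇒ r4c3=5.
Step 31. [r5c1∈{4}] r5c1 is down to just 4. So r5c1=4.
Step 32. [r6c9∈{9}] r6c9 has the single candidate 9, so r6c9=9.
Step 33. [r8c8∈{7}] only 7 remains possible at r8c8. So r8c8=7.

Answer: 3 6 2 5 8 9 4 1 7 / 1 4 7 6 2 3 5 9 8 / 8 5 9 4 7 1 3 6 2 / 2 9 5 1 3 7 6 8 4 / 4 8 1 9 6 5 7 2 3 / 6 7 3 8 4 2 1 5 9 / 7 1 6 3 9 8 2 4 5 / 9 3 4 2 5 6 8 7 1 / 5 2 8 7 1 4 9 3 6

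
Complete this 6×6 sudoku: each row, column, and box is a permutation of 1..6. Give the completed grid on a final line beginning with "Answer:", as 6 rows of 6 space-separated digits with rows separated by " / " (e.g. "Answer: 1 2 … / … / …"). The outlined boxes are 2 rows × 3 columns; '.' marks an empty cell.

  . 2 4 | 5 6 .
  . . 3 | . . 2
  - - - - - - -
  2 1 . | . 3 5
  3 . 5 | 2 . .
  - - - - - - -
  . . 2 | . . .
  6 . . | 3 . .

Step 1. [r5c1∈{1,4,5}] r5c1 is the only open cell in col 1 admitting 4 ⇒ r5c1=4.
Step 2. [r3c4∈{4,6}] in row 3, 4 fits only at r3c4 ⇒ r3c4=4.
Step 3. [r2c4∈{1}] nothing but 1 survives at r2c4, so r2c4=1.
Step 4. [r4c5∈{1}] only 1 remains possible at r4c5, so r4c5=1.
Step 5. [r6c2∈{5}] r6c2's peers cover all but 5 ⇒ r6c2=5.
Step 6. [r6c6∈{1,4}] in col 6, 4 fits only at r6c6, so r6c6=4.
Step 7. [r4c6∈{6}] r4c6 is down to just 6. So r4c6=6.
Step 8. [r4c2∈{4}] r4c2 has the single candidate 4. So r4c2=4.
Step 9. [r2c2∈{6}] r2c2 is down to just 6 ⇒ r2c2=6.
Step 10. [r3c3∈{6}] only 6 remains possible at r3c3, so r3c3=6.
Step 11. [r5c6∈{1}] nothing but 1 survives at r5c6 ⇒ r5c6=1.
Step 12. [r5c5∈{5}] nothing but 5 survives at r5c5 ⇒ r5c5=5.
Step 13. [r6c5∈{2}] r6c5 is down to just 2. So r6c5=2.
Step 14. [r2c5∈{4}] r2c5's peers cover all but 4. So r2c5=4.
Step 15. [r5c4∈{6}] r5c4 has the single candidate 6 ⇒ r5c4=6.
Step 16. [r2c1∈{5}] r2c1 has the single candidate 5, so r2c1=5.
Step 17. [r1c6∈{3}] r1c6 is down to just 3 ⇒ r1c6=3.
Step 18. [r5c2∈{3}] nothing but 3 survives at r5c2, so r5c2=3.
Step 19. [r6c3∈{1}] r6c3 has the single candidate 1 ⇒ r6c3=1.
Step 20. [r1c1∈{1}] r1c1 has the single candidate 1, so r1c1=1.

Answer: 1 2 4 5 6 3 / 5 6 3 1 4 2 / 2 1 6 4 3 5 / 3 4 5 2 1 6 / 4 3 2 6 5 1 / 6 5 1 3 2 4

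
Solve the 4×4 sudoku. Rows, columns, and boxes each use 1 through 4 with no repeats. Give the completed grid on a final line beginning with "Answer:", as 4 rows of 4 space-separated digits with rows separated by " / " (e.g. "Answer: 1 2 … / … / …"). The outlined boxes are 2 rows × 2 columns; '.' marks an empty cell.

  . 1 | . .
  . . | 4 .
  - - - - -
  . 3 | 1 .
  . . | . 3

Step 1. [r4c3∈{2}] r4c3's peers cover all but 2 ⇒ r4c3=2.
Step 2. [r1c1∈{2,3,4}] r1c1 is the only open cell in row 1 admitting 4, so r1c1=4.
Step 3. [r2c2∈{2}] r2c2 is down to just 2. So r2c2=2.
Step 4. [r2c4∈{1}] r2c4 is down to just 1 ⇒ r2c4=1.
Step 5. [r3c1∈{2}] r3c1's peers cover all but 2. So r3c1=2.
Step 6. [r1c4∈{2}] only 2 remains possible at r1c4. So r1c4=2.
Step 7. [r2c1∈{3}] r2c1's peers cover all but 3, so r2c1=3.
Step 8. [r4c1∈{1}] r4c1 has the single candidate 1 ⇒ r4c1=1.
Step 9. [r3c4∈{4}] r3c4 is down to just 4. So r3c4=4.
Step 10. [r4c2∈{4}] r4c2's peers cover all but 4. So r4c2=4.
Step 11. [r1c3∈{3}] r1c3 has the single candidate 3. So r1c3=3.

Answer: 4 1 3 2 / 3 2 4 1 / 2 3 1 4 / 1 4 2 3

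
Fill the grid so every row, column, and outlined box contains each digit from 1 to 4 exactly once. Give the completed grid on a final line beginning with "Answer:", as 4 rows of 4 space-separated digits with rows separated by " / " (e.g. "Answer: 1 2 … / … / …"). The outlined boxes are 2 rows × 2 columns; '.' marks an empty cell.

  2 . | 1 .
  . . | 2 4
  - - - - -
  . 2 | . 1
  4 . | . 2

Step 1. [r3c1∈{3}] nothing but 3 survives at r3c1 ⇒ r3c1=3.
Step 2. [r2c2∈{1,3}] in row 2, 3 fits only at r2c2, so r2c2=3.
Step 3. [r3c3∈{4}] r3c3 has the single candidate 4, so r3c3=4.
Step 4. [r4c2∈{1}] r4c2's peers cover all but 1, so r4c2=1.
Step 5. [r4c3∈{3}] r4c3's peers cover all but 3, so r4c3=3.
Step 6. [r1c2∈{4}] r1c2's peers cover all but 4, so r1c2=4.
Step 7. [r2c1∈{1}] r2c1 has the single candidate 1, so r2c1=1.
Step 8. [r1c4∈{3}] r1c4 has the single candidate 3. So r1c4=3.

Answer: 2 4 1 3 / 1 3 2 4 / 3 2 4 1 / 4 1 3 2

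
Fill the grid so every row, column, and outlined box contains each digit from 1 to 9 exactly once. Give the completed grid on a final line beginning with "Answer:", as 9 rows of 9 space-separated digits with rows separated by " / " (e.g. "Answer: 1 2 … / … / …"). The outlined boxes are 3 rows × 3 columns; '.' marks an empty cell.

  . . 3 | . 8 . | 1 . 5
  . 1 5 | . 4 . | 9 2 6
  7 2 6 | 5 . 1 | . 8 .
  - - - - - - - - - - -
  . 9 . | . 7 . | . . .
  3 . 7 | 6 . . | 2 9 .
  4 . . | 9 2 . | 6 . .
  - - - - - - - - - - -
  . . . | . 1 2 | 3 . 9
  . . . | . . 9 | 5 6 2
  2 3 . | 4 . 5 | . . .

Step 1. [r5c9∈{1,4,8}] in row 5, 1 fits only at r5c9, so r5c9=1.
Step 2. [r1c8∈{4,7}] r1c8 is the only open cell in box 3 admitting 7. So r1c8=7.
Step 3. [r6c3∈{1,8}] across row 6, 1 lands solely at r6c3, so r6c3=1.
Step 4. [r7c2∈{4,5,6,7,8}] 6 has one home in col 2: r7c2 ⇒ r7c2=6.
Step 5. [r3c9∈{3,4}] in box 3, 3 fits only at r3c9, so r3c9=3.
Step 6. [r4c9∈{4,8}] 4 has one home in col 9: r4c9 ⇒ r4c9=4.
Step 7. [r4c7∈{8}] nothing but 8 survives at r4c7. So r4c7=8.
Step 8. [r4c6∈{3}] nothing but 3 survives at r4c6. So r4c6=3.
Step 9. [r7c4∈{7,8}] r7c4 is the only open cell in row 7 admitting 7 ⇒ r7c4=7.
Step 10. [r8c4∈{3,8}] r8c4 is the only open cell in col 4 admitting 8. So r8c4=8.
Step 11. [r9c9∈{7,8}] 8 has one home in col 9: r9c9. So r9c9=8.
Step 12. [r7c1∈{5,8}] row 7 places 5 nowhere but r7c1. So r7c1=5.
Step 13. [r8c3∈{4}] nothing but 4 survives at r8c3, so r8c3=4.
Step 14. [r6c6∈{8}] r6c6 is down to just 8, so r6c6=8.
Step 15. [r6c2∈{5}] nothing but 5 survives at r6c2, so r6c2=5.
Step 16. [r9c7∈{7}] nothing but 7 survives at r9c7. So r9c7=7.
Step 17. [r7c3∈{8}] only 8 remains possible at r7c3 ⇒ r7c3=8.
Step 18. [r1c1∈{9}] only 9 remains possible at r1c1 ⇒ r1c1=9.
Step 19. [r6c8∈{3}] r6c8's peers cover all but 3 ⇒ r6c8=3.
Step 20. [r1c4∈{2}] r1c4's peers cover all but 2. So r1c4=2.
Step 21. [r5c6∈{4}] r5c6 is down to just 4. So r5c6=4.
Step 22. [r8c5∈{3}] r8c5's peers cover all but 3. So r8c5=3.
Step 23. [r5c5∈{5}] only 5 remains possible at r5c5, so r5c5=5.
Step 24. [r3c7∈{4}] nothing but 4 survives at r3c7, so r3c7=4.
Step 25. [r8c2∈{7}] r8c2's peers cover all but 7 ⇒ r8c2=7.
Step 26. [r9c5∈{6}] only 6 remains possible at r9c5 ⇒ r9c5=6.
Step 27. [r4c1∈{6}] only 6 remains possible at r4c1 ⇒ r4c1=6.
Step 28. [r3c5∈{9}] r3c5's peers cover all but 9, so r3c5=9.
Step 29. [r9c8∈{1}] nothing but 1 survives at r9c8, so r9c8=1.
Step 30. [r8c1∈{1}] only 1 remains possible at r8c1 ⇒ r8c1=1.
Step 31. [r4c4∈{1}] r4c4 is down to just 1, so r4c4=1.
Step 32. [r4c8∈{5}] r4c8 is down to just 5 ⇒ r4c8=5.
Step 33. [r1c2∈{4}] only 4 remains possible at r1c2. So r1c2=4.
Step 34. [r2c6∈{7}] only 7 remains possible at r2c6. So r2c6=7.
Step 35. [r2c1∈{8}] r2c1 is down to just 8. So r2c1=8.
Step 36. [r1c6∈{6}] only 6 remains possible at r1c6. So r1c6=6.
Step 37. [r9c3∈{9}] nothing but 9 survives at r9c3, so r9c3=9.
Step 38. [r6c9∈{7}] r6c9 is down to just 7, so r6c9=7.
Step 39. [r5c2∈{8}] only 8 remains possible at r5c2. So r5c2=8.
Step 40. [r7c8∈{4}] r7c8 has the single candidate 4 ⇒ r7c8=4.
Step 41. [r2c4∈{3}] r2c4's peers cover all but 3. So r2c4=3.
Step 42. [r4c3∈{2}] r4c3 is down to just 2, so r4c3=2.

Answer: 9 4 3 2 8 6 1 7 5 / 8 1 5 3 4 7 9 2 6 / 7 2 6 5 9 1 4 8 3 / 6 9 2 1 7 3 8 5 4 / 3 8 7 6 5 4 2 9 1 / 4 5 1 9 2 8 6 3 7 / 5 6 8 7 1 2 3 4 9 / 1 7 4 8 3 9 5 6 2 / 2 3 9 4 6 5 7 1 8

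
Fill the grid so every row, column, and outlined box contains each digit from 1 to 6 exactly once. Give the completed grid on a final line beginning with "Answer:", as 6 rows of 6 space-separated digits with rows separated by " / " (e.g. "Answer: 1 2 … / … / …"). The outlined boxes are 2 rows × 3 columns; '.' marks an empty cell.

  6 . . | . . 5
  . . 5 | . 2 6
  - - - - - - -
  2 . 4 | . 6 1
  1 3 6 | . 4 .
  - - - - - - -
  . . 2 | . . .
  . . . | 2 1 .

Step 1. [r5c2∈{1,4,5,6}] r5c2 is the only open cell in row 5 admitting 1. So r5c2=1.
Step 2. [r2c2∈{4}] r2c2 is down to just 4, so r2c2=4.
Step 3. [r3c4∈{3,5}] 3 has one home in row 3: r3c4. So r3c4=3.
Step 4. [r6c3∈{3}] r6c3 has the single candidate 3. So r6c3=3.
Step 5. [r5c5∈{3,5}] col 5 places 5 nowhere but r5c5 ⇒ r5c5=5.
Step 6. [r6c6∈{4}] r6c6 has the single candidate 4 ⇒ r6c6=4.
Step 7. [r6c1∈{5}] r6c1 has the single candidate 5. So r6c1=5.
Step 8. [r1c4∈{1,4}] row 1 places 4 nowhere but r1c4. So r1c4=4.
Step 9. [r3c2∈{5}] r3c2 is down to just 5 ⇒ r3c2=5.
Step 10. [r5c4∈{6}] r5c4 has the single candidate 6 ⇒ r5c4=6.
Step 11. [r4c4∈{5}] r4c4 is down to just 5 ⇒ r4c4=5.
Step 12. [r2c4∈{1}] r2c4 has the single candidate 1. So r2c4=1.
Step 13. [r5c6∈{3}] r5c6's peers cover all but 3, so r5c6=3.
Step 14. [r1c3∈{1}] r1c3's peers cover all but 1 ⇒ r1c3=1.
Step 15. [r1c2∈{2}] only 2 remains possible at r1c2, so r1c2=2.
Step 16. [r2c1∈{3}] only 3 remains possible at r2c1, so r2c1=3.
Step 17. [r4c6∈{2}] r4c6 has the single candidate 2. So r4c6=2.
Step 18. [r1c5∈{3}] nothing but 3 survives at r1c5. So r1c5=3.
Step 19. [r5c1∈{4}] nothing but 4 survives at r5c1. So r5c1=4.
Step 20. [r6c2∈{6}] nothing but 6 survives at r6c2, so r6c2=6.

Answer: 6 2 1 4 3 5 / 3 4 5 1 2 6 / 2 5 4 3 6 1 / 1 3 6 5 4 2 / 4 1 2 6 5 3 / 5 6 3 2 1 4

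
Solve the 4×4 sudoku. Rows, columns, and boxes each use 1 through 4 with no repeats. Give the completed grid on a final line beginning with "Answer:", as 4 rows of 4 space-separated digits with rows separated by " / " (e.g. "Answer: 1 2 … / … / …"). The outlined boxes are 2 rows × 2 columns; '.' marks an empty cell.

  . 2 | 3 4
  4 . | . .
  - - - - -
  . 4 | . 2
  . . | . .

Step 1. [r3c3∈{1}] nothing but 1 survives at r3c3. So r3c3=1.
Step 2. [r4c4∈{3}] only 3 remains possible at r4c4. So r4c4=3.
Step 3. [r1c1∈{1}] r1c1 is down to just 1 ⇒ r1c1=1.
Step 4. [r3c1∈{3}] nothing but 3 survives at r3c1 ⇒ r3c1=3.
Step 5. [r4c1∈{2}] r4c1 has the single candidate 2. So r4c1=2.
Step 6. [r4c3∈{4}] r4c3 has the single candidate 4 ⇒ r4c3=4.
Step 7. [r2c2∈{3}] only 3 remains possible at r2c2 ⇒ r2c2=3.
Step 8. [r4c2∈{1}] only 1 remains possible at r4c2, so r4c2=1.
Step 9. [r2c4∈{1}] r2c4 is down to just 1. So r2c4=1.
Step 10. [r2c3∈{2}] nothing but 2 survives at r2c3, so r2c3=2.

Answer: 1 2 3 4 / 4 3 2 1 / 3 4 1 2 / 2 1 4 3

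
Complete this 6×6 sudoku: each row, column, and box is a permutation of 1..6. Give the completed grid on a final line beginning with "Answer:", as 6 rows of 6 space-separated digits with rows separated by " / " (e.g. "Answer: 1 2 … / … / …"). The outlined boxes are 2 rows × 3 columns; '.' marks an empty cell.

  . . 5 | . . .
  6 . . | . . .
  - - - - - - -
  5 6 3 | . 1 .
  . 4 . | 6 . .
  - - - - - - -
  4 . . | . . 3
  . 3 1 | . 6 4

Step 1. [r3c6∈{2}] r3c6 is down to just 2 ⇒ r3c6=2.
Step 2. [r6c1∈{2}] r6c1 has the single candidate 2, so r6c1=2.
Step 3. [r5c4∈{1,2,5}] 1 has one home in row 5: r5c4, so r5c4=1.
Step 4. [r2c3∈{2,4}] col 3 places 4 nowhere but r2c3. So r2c3=4.
Step 5. [r1c1∈{1,3}] col 1 places 3 nowhere but r1c1. So r1c1=3.
Step 6. [r5c5∈{2,5}] row 5 places 2 nowhere but r5c5 ⇒ r5c5=2.
Step 7. [r2c4∈{2,3,5}] col 4 places 3 nowhere but r2c4, so r2c4=3.
Step 8. [r2c2∈{1,2}] r2c2 is the only open cell in row 2 admitting 2. So r2c2=2.
Step 9. [r4c6∈{5}] r4c6's peers cover all but 5 ⇒ r4c6=5.
Step 10. [r1c6∈{1,6}] r1c6 is the only open cell in row 1 admitting 6, so r1c6=6.
Step 11. [r1c5∈{4}] r1c5 is down to just 4 ⇒ r1c5=4.
Step 12. [r4c5∈{3}] r4c5 has the single candidate 3, so r4c5=3.
Step 13. [r5c3∈{6}] only 6 remains possible at r5c3. So r5c3=6.
Step 14. [r5c2∈{5}] r5c2 is down to just 5, so r5c2=5.
Step 15. [r1c2∈{1}] nothing but 1 survives at r1c2. So r1c2=1.
Step 16. [r1c4∈{2}] nothing but 2 survives at r1c4, so r1c4=2.
Step 17. [r4c3∈{2}] r4c3 has the single candidate 2, so r4c3=2.
Step 18. [r6c4∈{5}] r6c4 is down to just 5, so r6c4=5.
Step 19. [r2c5∈{5}] r2c5 is down to just 5 ⇒ r2c5=5.
Step 20. [r4c1∈{1}] r4c1 is down to just 1 ⇒ r4c1=1.
Step 21. [r3c4∈{4}] r3c4 has the single candidate 4. So r3c4=4.
Step 22. [r2c6∈{1}] r2c6 is down to just 1, so r2c6=1.

Answer: 3 1 5 2 4 6 / 6 2 4 3 5 1 / 5 6 3 4 1 2 / 1 4 2 6 3 5 / 4 5 6 1 2 3 / 2 3 1 5 6 4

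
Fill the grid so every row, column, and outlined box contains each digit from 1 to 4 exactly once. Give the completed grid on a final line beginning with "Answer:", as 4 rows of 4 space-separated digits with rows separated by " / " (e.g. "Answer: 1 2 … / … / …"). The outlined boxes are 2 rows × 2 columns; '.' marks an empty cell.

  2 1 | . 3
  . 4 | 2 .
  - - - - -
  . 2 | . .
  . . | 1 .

Step 1. [r3c4∈{4}] r3c4 has the single candidate 4, so r3c4=4.
Step 2. [r2c1∈{3}] r2c1 is down to just 3 ⇒ r2c1=3.
Step 3. [r4c2∈{3}] r4c2's peers cover all but 3. So r4c2=3.
Step 4. [r3c1∈{1}] r3c1 has the single candidate 1 ⇒ r3c1=1.
Step 5. [r1c3∈{4}] nothing but 4 survives at r1c3 ⇒ r1c3=4.
Step 6. [r4c4∈{2}] only 2 remains possible at r4c4, so r4c4=2.
Step 7. [r3c3∈{3}] r3c3's peers cover all but 3 ⇒ r3c3=3.
Step 8. [r2c4∈{1}] r2c4 has the single candidate 1 ⇒ r2c4=1.
Step 9. [r4c1∈{4}] only 4 remains possible at r4c1, so r4c1=4.

Answer: 2 1 4 3 / 3 4 2 1 / 1 2 3 4 / 4 3 1 2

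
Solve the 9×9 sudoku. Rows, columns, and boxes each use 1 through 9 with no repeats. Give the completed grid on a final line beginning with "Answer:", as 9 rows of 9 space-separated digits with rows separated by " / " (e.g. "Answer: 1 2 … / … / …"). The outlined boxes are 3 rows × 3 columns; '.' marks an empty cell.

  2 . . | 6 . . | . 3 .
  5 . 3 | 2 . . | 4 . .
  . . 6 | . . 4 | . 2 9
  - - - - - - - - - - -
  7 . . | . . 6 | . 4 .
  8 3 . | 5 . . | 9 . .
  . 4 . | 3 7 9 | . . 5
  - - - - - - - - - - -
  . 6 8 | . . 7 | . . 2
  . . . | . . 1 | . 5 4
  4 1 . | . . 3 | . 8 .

Step 1. [r2c6∈{8}] only 8 remains possible at r2c6, so r2c6=8.
Step 2. [r6c7∈{1,2,6,8}] in row 6, 8 fits only at r6c7 ⇒ r6c7=8.
Step 3. [r6c3∈{1,2}] 2 has one home in row 6: r6c3. So r6c3=2.
Step 4. [r9c5∈{2,5,6,9}] r9c5 is the only open cell in row 9 admitting 2. So r9c5=2.
Step 5. [r5c3∈{1}] nothing but 1 survives at r5c3 ⇒ r5c3=1.
Step 6. [r6c8∈{1,6}] across row 6, 1 lands solely at r6c8 ⇒ r6c8=1.
Step 7. [r9c4∈{9}] r9c4's peers cover all but 9, so r9c4=9.
Step 8. [r1c6∈{5}] r1c6's peers cover all but 5, so r1c6=5.
Step 9. [r3c4∈{1,7}] 7 has one home in col 4: r3c4 ⇒ r3c4=7.
Step 10. [r1c9∈{1,7,8}] 8 has one home in col 9: r1c9 ⇒ r1c9=8.
Step 11. [r2c9∈{1,6,7}] across col 9, 1 lands solely at r2c9. So r2c9=1.
Step 12. [r1c7∈{7}] nothing but 7 survives at r1c7 ⇒ r1c7=7.
Step 13. [r1c2∈{9}] r1c2's peers cover all but 9, so r1c2=9.
Step 14. [r9c9∈{6,7}] in box 9, 7 fits only at r9c9 ⇒ r9c9=7.
Step 15. [r4c4∈{1,8}] r4c4 is the only open cell in col 4 admitting 1 ⇒ r4c4=1.
Step 16. [r8c3∈{7,9}] in col 3, 7 fits only at r8c3 ⇒ r8c3=7.
Step 17. [r8c1∈{3,9}] r8c1 is the only open cell in row 8 admitting 9 ⇒ r8c1=9.
Step 18. [r8c7∈{3,6}] in row 8, 3 fits only at r8c7, so r8c7=3.
Step 19. [r7c4∈{4}] r7c4's peers cover all but 4. So r7c4=4.
Step 20. [r5c8∈{6,7}] 7 has one home in row 5: r5c8 ⇒ r5c8=7.
Step 21. [r8c5∈{6,8}] r8c5 is the only open cell in row 8 admitting 6, so r8c5=6.
Step 22. [r3c1∈{1}] r3c1 is down to just 1 ⇒ r3c1=1.
Step 23. [r4c2∈{5}] r4c2 has the single candidate 5 ⇒ r4c2=5.
Step 24. [r1c5∈{1}] r1c5's peers cover all but 1 ⇒ r1c5=1.
Step 25. [r4c9∈{3}] r4c9 has the single candidate 3. So r4c9=3.
Step 26. [r3c5∈{3}] nothing but 3 survives at r3c5. So r3c5=3.
Step 27. [r9c3∈{5}] only 5 remains possible at r9c3, so r9c3=5.
Step 28. [r5c6∈{2}] nothing but 2 survives at r5c6, so r5c6=2.
Step 29. [r6c1∈{6}] r6c1 has the single candidate 6 ⇒ r6c1=6.
Step 30. [r7c8∈{9}] r7c8 is down to just 9, so r7c8=9.
Step 31. [r8c2∈{2}] r8c2 has the single candidate 2 ⇒ r8c2=2.
Step 32. [r2c5∈{9}] r2c5 has the single candidate 9, so r2c5=9.
Step 33. [r1c3∈{4}] r1c3 has the single candidate 4 ⇒ r1c3=4.
Step 34. [r9c7∈{6}] r9c7's peers cover all but 6, so r9c7=6.
Step 35. [r3c7∈{5}] nothing but 5 survives at r3c7 ⇒ r3c7=5.
Step 36. [r4c3∈{9}] r4c3 is down to just 9 ⇒ r4c3=9.
Step 37. [r4c7∈{2}] r4c7 has the single candidate 2. So r4c7=2.
Step 38. [r2c8∈{6}] r2c8's peers cover all but 6, so r2c8=6.
Step 39. [r7c1∈{3}] only 3 remains possible at r7c1. So r7c1=3.
Step 40. [r7c7∈{1}] only 1 remains possible at r7c7. So r7c7=1.
Step 41. [r8c4∈{8}] only 8 remains possible at r8c4 ⇒ r8c4=8.
Step 42. [r5c5∈{4}] r5c5 has the single candidate 4, so r5c5=4.
Step 43. [r5c9∈{6}] r5c9's peers cover all but 6, so r5c9=6.
Step 44. [r7c5∈{5}] r7c5's peers cover all but 5. So r7c5=5.
Step 45. [r3c2∈{8}] r3c2 has the single candidate 8 ⇒ r3c2=8.
Step 46. [r4c5∈{8}] r4c5 is down to just 8, so r4c5=8.
Step 47. [r2c2∈{7}] r2c2 is down to just 7 ⇒ r2c2=7.

Answer: 2 9 4 6 1 5 7 3 8 / 5 7 3 2 9 8 4 6 1 / 1 8 6 7 3 4 5 2 9 / 7 5 9 1 8 6 2 4 3 / 8 3 1 5 4 2 9 7 6 / 6 4 2 3 7 9 8 1 5 / 3 6 8 4 5 7 1 9 2 / 9 2 7 8 6 1 3 5 4 / 4 1 5 9 2 3 6 8 7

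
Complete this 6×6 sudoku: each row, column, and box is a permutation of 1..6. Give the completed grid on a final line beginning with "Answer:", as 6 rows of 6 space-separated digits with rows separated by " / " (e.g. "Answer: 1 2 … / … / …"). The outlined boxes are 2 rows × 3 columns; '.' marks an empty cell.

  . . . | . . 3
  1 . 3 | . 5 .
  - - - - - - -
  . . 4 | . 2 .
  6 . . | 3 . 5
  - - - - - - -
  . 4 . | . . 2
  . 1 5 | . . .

Step 1. [r1c1∈{2,4,5}] across col 1, 4 lands solely at r1c1 ⇒ r1c1=4.
Step 2. [r5c1∈{3}] r5c1 is down to just 3, so r5c1=3.
Step 3. [r1c2∈{2,5,6}] in row 1, 5 fits only at r1c2, so r1c2=5.
Step 4. [r2c2∈{2,6}] 6 has one home in col 2: r2c2, so r2c2=6.
Step 5. [r3c6∈{1,6}] across col 6, 1 lands solely at r3c6, so r3c6=1.
Step 6. [r6c6∈{4,6}] r6c6 is the only open cell in col 6 admitting 6 ⇒ r6c6=6.
Step 7. [r1c3∈{2}] r1c3 is down to just 2. So r1c3=2.
Step 8. [r5c5∈{1}] only 1 remains possible at r5c5 ⇒ r5c5=1.
Step 9. [r6c4∈{4}] nothing but 4 survives at r6c4 ⇒ r6c4=4.
Step 10. [r3c4∈{6}] r3c4 has the single candidate 6, so r3c4=6.
Step 11. [r4c3∈{1}] r4c3 is down to just 1. So r4c3=1.
Step 12. [r1c5∈{6}] r1c5 has the single candidate 6, so r1c5=6.
Step 13. [r3c1∈{5}] r3c1's peers cover all but 5 ⇒ r3c1=5.
Step 14. [r5c3∈{6}] r5c3 has the single candidate 6, so r5c3=6.
Step 15. [r4c5∈{4}] only 4 remains possible at r4c5. So r4c5=4.
Step 16. [r6c1∈{2}] r6c1 is down to just 2, so r6c1=2.
Step 17. [r2c4∈{2}] r2c4 has the single candidate 2 ⇒ r2c4=2.
Step 18. [r6c5∈{3}] r6c5 has the single candidate 3 ⇒ r6c5=3.
Step 19. [r4c2∈{2}] nothing but 2 survives at r4c2. So r4c2=2.
Step 20. [r5c4∈{5}] r5c4 has the single candidate 5. So r5c4=5.
Step 21. [r2c6∈{4}] nothing but 4 survives at r2c6 ⇒ r2c6=4.
Step 22. [r1c4∈{1}] r1c4 is down to just 1, so r1c4=1.
Step 23. [r3c2∈{3}] nothing but 3 survives at r3c2, so r3c2=3.

Answer: 4 5 2 1 6 3 / 1 6 3 2 5 4 / 5 3 4 6 2 1 / 6 2 1 3 4 5 / 3 4 6 5 1 2 / 2 1 5 4 3 6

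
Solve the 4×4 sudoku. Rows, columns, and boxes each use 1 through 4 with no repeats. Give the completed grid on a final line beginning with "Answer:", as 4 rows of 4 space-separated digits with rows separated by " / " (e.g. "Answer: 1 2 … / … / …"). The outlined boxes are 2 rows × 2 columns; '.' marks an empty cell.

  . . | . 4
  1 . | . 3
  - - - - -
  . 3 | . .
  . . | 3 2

Step 1. [r1c2∈{2}] r1c2's peers cover all but 2 ⇒ r1c2=2.
Step 2. [r3c3∈{1,4}] across col 3, 4 lands solely at r3c3, so r3c3=4.
Step 3. [r4c2∈{1,4}] in row 4, 1 fits only at r4c2. So r4c2=1.
Step 4. [r3c1∈{2}] nothing but 2 survives at r3c1. So r3c1=2.
Step 5. [r2c2∈{4}] r2c2 has the single candidate 4. So r2c2=4.
Step 6. [r1c1∈{3}] only 3 remains possible at r1c1. So r1c1=3.
Step 7. [r1c3∈{1}] nothing but 1 survives at r1c3. So r1c3=1.
Step 8. [r4c1∈{4}] r4c1's peers cover all but 4 ⇒ r4c1=4.
Step 9. [r2c3∈{2}] only 2 remains possible at r2c3. So r2c3=2.
Step 10. [r3c4∈{1}] r3c4 has the single candidate 1, so r3c4=1.

Answer: 3 2 1 4 / 1 4 2 3 / 2 3 4 1 / 4 1 3 2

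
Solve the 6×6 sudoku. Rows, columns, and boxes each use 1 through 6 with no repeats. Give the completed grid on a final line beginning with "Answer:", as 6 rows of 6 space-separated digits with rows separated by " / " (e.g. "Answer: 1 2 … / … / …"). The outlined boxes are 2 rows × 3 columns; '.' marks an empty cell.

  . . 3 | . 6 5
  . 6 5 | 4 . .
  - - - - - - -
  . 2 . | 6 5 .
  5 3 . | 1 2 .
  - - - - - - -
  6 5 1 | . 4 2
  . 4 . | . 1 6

Step 1. [r2c1∈{1,2}] row 2 places 2 nowhere but r2c1. So r2c1=2.
Step 2. [r3c3∈{4}] r3c3 is down to just 4. So r3c3=4.
Step 3. [r5c4∈{3}] r5c4 has the single candidate 3, so r5c4=3.
Step 4. [r1c2∈{1}] nothing but 1 survives at r1c2, so r1c2=1.
Step 5. [r2c6∈{1,3}] row 2 places 1 nowhere but r2c6 ⇒ r2c6=1.
Step 6. [r1c1∈{4}] nothing but 4 survives at r1c1, so r1c1=4.
Step 7. [r4c3∈{6}] r4c3's peers cover all but 6. So r4c3=6.
Step 8. [r6c4∈{5}] r6c4 is down to just 5. So r6c4=5.
Step 9. [r3c6∈{3}] nothing but 3 survives at r3c6, so r3c6=3.
Step 10. [r2c5∈{3}] nothing but 3 survives at r2c5. So r2c5=3.
Step 11. [r4c6∈{4}] r4c6 is down to just 4, so r4c6=4.
Step 12. [r6c1∈{3}] only 3 remains possible at r6c1. So r6c1=3.
Step 13. [r1c4∈{2}] r1c4 is down to just 2 ⇒ r1c4=2.
Step 14. [r3c1∈{1}] r3c1 has the single candidate 1, so r3c1=1.
Step 15. [r6c3∈{2}] nothing but 2 survives at r6c3, so r6c3=2.

Answer: 4 1 3 2 6 5 / 2 6 5 4 3 1 / 1 2 4 6 5 3 / 5 3 6 1 2 4 / 6 5 1 3 4 2 / 3 4 2 5 1 6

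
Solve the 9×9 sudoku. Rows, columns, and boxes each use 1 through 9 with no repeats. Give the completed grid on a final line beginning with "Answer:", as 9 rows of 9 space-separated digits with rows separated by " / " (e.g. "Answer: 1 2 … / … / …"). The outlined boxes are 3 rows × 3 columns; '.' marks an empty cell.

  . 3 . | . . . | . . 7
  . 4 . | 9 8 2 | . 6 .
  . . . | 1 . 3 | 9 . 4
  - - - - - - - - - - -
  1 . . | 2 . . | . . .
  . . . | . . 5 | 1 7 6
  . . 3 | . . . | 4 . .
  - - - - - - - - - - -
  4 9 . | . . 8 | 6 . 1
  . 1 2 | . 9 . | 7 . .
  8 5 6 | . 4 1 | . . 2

Step 1. [r3c5∈{5,6,7}] across box 2, 7 lands solely at r3c5, so r3c5=7.
Step 2. [r6c8∈{2,5,8,9}] across box 6, 2 lands solely at r6c8, so r6c8=2.
Step 3. [r9c7∈{3}] nothing but 3 survives at r9c7 ⇒ r9c7=3.
Step 4. [r2c7∈{5}] nothing but 5 survives at r2c7 ⇒ r2c7=5.
Step 5. [r4c7∈{8}] r4c7 has the single candidate 8 ⇒ r4c7=8.
Step 6. [r7c8∈{5}] r7c8 has the single candidate 5 ⇒ r7c8=5.
Step 7. [r3c8∈{8}] nothing but 8 survives at r3c8 ⇒ r3c8=8.
Step 8. [r1c3∈{1,5,8,9}] across row 1, 8 lands solely at r1c3 ⇒ r1c3=8.
Step 9. [r1c1∈{2,5,6,9}] r1c1 is the only open cell in row 1 admitting 9. So r1c1=9.
Step 10. [r8c6∈{6}] r8c6 has the single candidate 6. So r8c6=6.
Step 11. [r7c3∈{7}] r7c3's peers cover all but 7. So r7c3=7.
Step 12. [r7c4∈{3}] only 3 remains possible at r7c4 ⇒ r7c4=3.
Step 13. [r4c8∈{3,9}] col 8 places 3 nowhere but r4c8 ⇒ r4c8=3.
Step 14. [r4c5∈{6}] r4c5's peers cover all but 6 ⇒ r4c5=6.
Step 15. [r4c2∈{7}] r4c2 has the single candidate 7 ⇒ r4c2=7.
Step 16. [r6c6∈{7,9}] 7 has one home in col 6: r6c6. So r6c6=7.
Step 17. [r4c6∈{4,9}] 9 has one home in col 6: r4c6, so r4c6=9.
Step 18. [r5c4∈{4,8}] in box 5, 4 fits only at r5c4. So r5c4=4.
Step 19. [r4c9∈{5}] r4c9's peers cover all but 5 ⇒ r4c9=5.
Step 20. [r5c2∈{2,8}] across row 5, 8 lands solely at r5c2. So r5c2=8.
Step 21. [r3c2∈{2,6}] col 2 places 2 nowhere but r3c2 ⇒ r3c2=2.
Step 22. [r3c1∈{5,6}] across row 3, 6 lands solely at r3c1 ⇒ r3c1=6.
Step 23. [r1c4∈{5,6}] across row 1, 6 lands solely at r1c4. So r1c4=6.
Step 24. [r1c5∈{5}] r1c5's peers cover all but 5, so r1c5=5.
Step 25. [r1c8∈{1}] nothing but 1 survives at r1c8. So r1c8=1.
Step 26. [r8c8∈{4}] r8c8's peers cover all but 4, so r8c8=4.
Step 27. [r6c1∈{5}] r6c1 is down to just 5 ⇒ r6c1=5.
Step 28. [r5c3∈{9}] r5c3's peers cover all but 9. So r5c3=9.
Step 29. [r4c3∈{4}] r4c3 is down to just 4. So r4c3=4.
Step 30. [r9c4∈{7}] r9c4 has the single candidate 7. So r9c4=7.
Step 31. [r1c6∈{4}] nothing but 4 survives at r1c6. So r1c6=4.
Step 32. [r8c9∈{8}] r8c9 has the single candidate 8 ⇒ r8c9=8.
Step 33. [r5c5∈{3}] r5c5's peers cover all but 3 ⇒ r5c5=3.
Step 34. [r1c7∈{2}] nothing but 2 survives at r1c7, so r1c7=2.
Step 35. [r7c5∈{2}] nothing but 2 survives at r7c5 ⇒ r7c5=2.
Step 36. [r9c8∈{9}] r9c8 has the single candidate 9, so r9c8=9.
Step 37. [r2c9∈{3}] r2c9 is down to just 3. So r2c9=3.
Step 38. [r8c4∈{5}] r8c4's peers cover all but 5, so r8c4=5.
Step 39. [r2c3∈{1}] r2c3 is down to just 1, so r2c3=1.
Step 40. [r6c5∈{1}] r6c5 is down to just 1. So r6c5=1.
Step 41. [r5c1∈{2}] r5c1 is down to just 2, so r5c1=2.
Step 42. [r3c3∈{5}] r3c3 is down to just 5. So r3c3=5.
Step 43. [r2c1∈{7}] r2c1 is down to just 7. So r2c1=7.
Step 44. [r6c2∈{6}] nothing but 6 survives at r6c2, so r6c2=6.
Step 45. [r6c9∈{9}] r6c9 is down to just 9, so r6c9=9.
Step 46. [r8c1∈{3}] r8c1 is down to just 3, so r8c1=3.
Step 47. [r6c4∈{8}] r6c4's peers cover all but 8 ⇒ r6c4=8.

Answer: 9 3 8 6 5 4 2 1 7 / 7 4 1 9 8 2 5 6 3 / 6 2 5 1 7 3 9 8 4 / 1 7 4 2 6 9 8 3 5 / 2 8 9 4 3 5 1 7 6 / 5 6 3 8 1 7 4 2 9 / 4 9 7 3 2 8 6 5 1 / 3 1 2 5 9 6 7 4 8 / 8 5 6 7 4 1 3 9 2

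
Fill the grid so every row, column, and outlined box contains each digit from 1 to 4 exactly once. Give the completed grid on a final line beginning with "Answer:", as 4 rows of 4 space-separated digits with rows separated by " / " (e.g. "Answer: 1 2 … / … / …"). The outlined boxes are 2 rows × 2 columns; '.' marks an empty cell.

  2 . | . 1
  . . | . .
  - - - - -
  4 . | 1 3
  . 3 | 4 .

Step 1. [r2c1∈{1,3}] across col 1, 3 lands solely at r2c1, so r2c1=3.
Step 2. [r2c4∈{2,4}] 4 has one home in col 4: r2c4. So r2c4=4.
Step 3. [r2c2∈{1}] r2c2 is down to just 1, so r2c2=1.
Step 4. [r3c2∈{2}] only 2 remains possible at r3c2, so r3c2=2.
Step 5. [r1c2∈{4}] only 4 remains possible at r1c2. So r1c2=4.
Step 6. [r1c3∈{3}] r1c3's peers cover all but 3. So r1c3=3.
Step 7. [r2c3∈{2}] r2c3's peers cover all but 2. So r2c3=2.
Step 8. [r4c1∈{1}] r4c1 has the single candidate 1, so r4c1=1.
Step 9. [r4c4∈{2}] nothing but 2 survives at r4c4, so r4c4=2.

Answer: 2 4 3 1 / 3 1 2 4 / 4 2 1 3 / 1 3 4 2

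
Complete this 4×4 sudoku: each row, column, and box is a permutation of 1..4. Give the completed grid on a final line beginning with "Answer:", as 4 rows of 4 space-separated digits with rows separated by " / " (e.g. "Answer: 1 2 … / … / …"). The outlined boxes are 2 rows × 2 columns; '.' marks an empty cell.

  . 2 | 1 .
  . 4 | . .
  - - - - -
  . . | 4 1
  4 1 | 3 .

Step 1. [r1c1∈{3}] nothing but 3 survives at r1c1, so r1c1=3.
Step 2. [r2c4∈{2,3}] in row 2, 3 fits only at r2c4 ⇒ r2c4=3.
Step 3. [r2c1∈{1}] r2c1 has the single candidate 1. So r2c1=1.
Step 4. [r3c2∈{3}] r3c2's peers cover all but 3, so r3c2=3.
Step 5. [r2c3∈{2}] only 2 remains possible at r2c3, so r2c3=2.
Step 6. [r4c4∈{2}] only 2 remains possible at r4c4. So r4c4=2.
Step 7. [r1c4∈{4}] r1c4 is down to just 4 ⇒ r1c4=4.
Step 8. [r3c1∈{2}] r3c1 has the single candidate 2, so r3c1=2.

Answer: 3 2 1 4 / 1 4 2 3 / 2 3 4 1 / 4 1 3 2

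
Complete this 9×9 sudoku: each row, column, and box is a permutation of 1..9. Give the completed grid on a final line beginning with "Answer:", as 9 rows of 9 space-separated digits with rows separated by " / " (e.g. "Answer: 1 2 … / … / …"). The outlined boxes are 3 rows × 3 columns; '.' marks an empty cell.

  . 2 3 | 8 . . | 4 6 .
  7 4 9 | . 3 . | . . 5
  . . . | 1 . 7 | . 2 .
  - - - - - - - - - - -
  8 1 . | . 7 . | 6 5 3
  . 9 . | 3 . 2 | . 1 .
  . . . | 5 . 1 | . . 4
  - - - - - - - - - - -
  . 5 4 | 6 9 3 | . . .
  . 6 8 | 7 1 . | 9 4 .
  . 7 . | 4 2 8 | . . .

Step 1. [r6c7∈{2,7,8}] r6c7 is the only open cell in box 6 admitting 2 ⇒ r6c7=2.
Step 2. [r2c8∈{8}] r2c8 is down to just 8, so r2c8=8.
Step 3. [r9c3∈{1}] r9c3 is down to just 1. So r9c3=1.
Step 4. [r1c9∈{1,7,9}] row 1 places 7 nowhere but r1c9. So r1c9=7.
Step 5. [r8c1∈{2,3}] in row 8, 3 fits only at r8c1, so r8c1=3.
Step 6. [r6c1∈{6}] r6c1's peers cover all but 6. So r6c1=6.
Step 7. [r3c1∈{5}] only 5 remains possible at r3c1 ⇒ r3c1=5.
Step 8. [r7c9∈{1,2,8}] r7c9 is the only open cell in col 9 admitting 1. So r7c9=1.
Step 9. [r5c5∈{4,6,8}] r5c5 is the only open cell in row 5 admitting 6, so r5c5=6.
Step 10. [r7c7∈{7,8}] in row 7, 8 fits only at r7c7 ⇒ r7c7=8.
Step 11. [r1c6∈{5,9}] in row 1, 9 fits only at r1c6 ⇒ r1c6=9.
Step 12. [r5c7∈{7}] nothing but 7 survives at r5c7, so r5c7=7.
Step 13. [r9c7∈{3,5}] in row 9, 5 fits only at r9c7, so r9c7=5.
Step 14. [r3c7∈{3}] r3c7's peers cover all but 3. So r3c7=3.
Step 15. [r2c7∈{1}] only 1 remains possible at r2c7, so r2c7=1.
Step 16. [r9c1∈{9}] nothing but 9 survives at r9c1. So r9c1=9.
Step 17. [r6c2∈{3}] r6c2 is down to just 3, so r6c2=3.
Step 18. [r4c4∈{9}] nothing but 9 survives at r4c4, so r4c4=9.
Step 19. [r5c3∈{5}] r5c3's peers cover all but 5, so r5c3=5.
Step 20. [r2c6∈{6}] only 6 remains possible at r2c6, so r2c6=6.
Step 21. [r6c5∈{8}] nothing but 8 survives at r6c5. So r6c5=8.
Step 22. [r5c9∈{8}] nothing but 8 survives at r5c9, so r5c9=8.
Step 23. [r4c3∈{2}] r4c3's peers cover all but 2. So r4c3=2.
Step 24. [r6c8∈{9}] r6c8's peers cover all but 9, so r6c8=9.
Step 25. [r7c8∈{7}] r7c8's peers cover all but 7, so r7c8=7.
Step 26. [r3c9∈{9}] r3c9 has the single candidate 9, so r3c9=9.
Step 27. [r1c1∈{1}] only 1 remains possible at r1c1. So r1c1=1.
Step 28. [r9c9∈{6}] only 6 remains possible at r9c9. So r9c9=6.
Step 29. [r8c9∈{2}] r8c9 has the single candidate 2. So r8c9=2.
Step 30. [r3c2∈{8}] r3c2's peers cover all but 8 ⇒ r3c2=8.
Step 31. [r9c8∈{3}] nothing but 3 survives at r9c8. So r9c8=3.
Step 32. [r1c5∈{5}] nothing but 5 survives at r1c5 ⇒ r1c5=5.
Step 33. [r5c1∈{4}] r5c1 is down to just 4, so r5c1=4.
Step 34. [r3c3∈{6}] only 6 remains possible at r3c3, so r3c3=6.
Step 35. [r7c1∈{2}] r7c1 is down to just 2, so r7c1=2.
Step 36. [r6c3∈{7}] r6c3 is down to just 7 ⇒ r6c3=7.
Step 37. [r3c5∈{4}] only 4 remains possible at r3c5 ⇒ r3c5=4.
Step 38. [r4c6∈{4}] only 4 remains possible at r4c6, so r4c6=4.
Step 39. [r2c4∈{2}] r2c4 is down to just 2. So r2c4=2.
Step 40. [r8c6∈{5}] r8c6's peers cover all but 5, so r8c6=5.

Answer: 1 2 3 8 5 9 4 6 7 / 7 4 9 2 3 6 1 8 5 / 5 8 6 1 4 7 3 2 9 / 8 1 2 9 7 4 6 5 3 / 4 9 5 3 6 2 7 1 8 / 6 3 7 5 8 1 2 9 4 / 2 5 4 6 9 3 8 7 1 / 3 6 8 7 1 5 9 4 2 / 9 7 1 4 2 8 5 3 6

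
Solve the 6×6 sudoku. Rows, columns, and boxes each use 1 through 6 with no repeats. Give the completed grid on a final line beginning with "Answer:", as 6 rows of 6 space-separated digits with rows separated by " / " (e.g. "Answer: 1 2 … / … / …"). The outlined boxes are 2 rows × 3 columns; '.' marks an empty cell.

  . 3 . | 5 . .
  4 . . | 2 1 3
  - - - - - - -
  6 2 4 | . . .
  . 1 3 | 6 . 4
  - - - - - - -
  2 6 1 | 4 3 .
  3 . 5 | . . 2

Step 1. [r1c6∈{6}] r1c6's peers cover all but 6 ⇒ r1c6=6.
Step 2. [r3c5∈{5}] r3c5 is down to just 5. So r3c5=5.
Step 3. [r6c4∈{1}] nothing but 1 survives at r6c4, so r6c4=1.
Step 4. [r3c4∈{3}] r3c4 has the single candidate 3 ⇒ r3c4=3.
Step 5. [r6c2∈{4}] r6c2's peers cover all but 4, so r6c2=4.
Step 6. [r4c1∈{5}] only 5 remains possible at r4c1. So r4c1=5.
Step 7. [r1c1∈{1}] r1c1 has the single candidate 1. So r1c1=1.
Step 8. [r3c6∈{1}] r3c6 has the single candidate 1, so r3c6=1.
Step 9. [r1c3∈{2}] r1c3's peers cover all but 2 ⇒ r1c3=2.
Step 10. [r2c2∈{5}] r2c2 is down to just 5 ⇒ r2c2=5.
Step 11. [r1c5∈{4}] only 4 remains possible at r1c5. So r1c5=4.
Step 12. [r4c5∈{2}] only 2 remains possible at r4c5 ⇒ r4c5=2.
Step 13. [r2c3∈{6}] r2c3's peers cover all but 6, so r2c3=6.
Step 14. [r6c5∈{6}] r6c5's peers cover all but 6. So r6c5=6.
Step 15. [r5c6∈{5}] r5c6's peers cover all but 5. So r5c6=5.

Answer: 1 3 2 5 4 6 / 4 5 6 2 1 3 / 6 2 4 3 5 1 / 5 1 3 6 2 4 / 2 6 1 4 3 5 / 3 4 5 1 6 2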